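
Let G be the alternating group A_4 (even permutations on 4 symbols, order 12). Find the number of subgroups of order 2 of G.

3

|G| = 12 and 2 | 12, so subgroups of order 2 are possible by Lagrange.
The subgroups of order 2 are: {e, (1 2)(3 4)}; {e, (1 3)(2 4)}; {e, (1 4)(2 3)}.
So G has 3 subgroups of order 2.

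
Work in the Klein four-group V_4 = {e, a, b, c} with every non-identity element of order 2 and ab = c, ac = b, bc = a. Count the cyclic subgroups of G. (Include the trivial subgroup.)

4

Group the elements of G by the cyclic subgroup they generate; each cyclic subgroup of order d accounts for φ(d) elements.
Cyclic subgroups by order — order 1: 1; order 2: 3.
Total: 4.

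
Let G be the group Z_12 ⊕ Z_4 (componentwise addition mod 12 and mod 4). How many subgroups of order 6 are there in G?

|G| = 48 and 6 | 48, so subgroups of order 6 are possible by Lagrange.
The subgroups of order 6 are: {(0,0), (0,2), (4,0), (4,2), (8,0), (8,2)}; {(0,0), (2,0), (4,0), (6,0), (8,0), (10,0)}; {(0,0), (2,2), (4,0), (6,2), (8,0), (10,2)}.
So G has 3 subgroups of order 6.

3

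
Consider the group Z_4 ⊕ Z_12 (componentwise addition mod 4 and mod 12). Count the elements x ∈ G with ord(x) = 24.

An element (a,b) has order lcm(ord(a), ord(b)); count pairs with lcm equal to 24.
Enumerating gives 0 such elements.

0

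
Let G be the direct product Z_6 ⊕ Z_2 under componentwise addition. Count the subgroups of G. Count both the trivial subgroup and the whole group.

10

|G| = 12, so by Lagrange every subgroup order divides 12. Divisors: 1, 2, 3, 4, 6, 12.
Subgroups by order — order 1: 1; order 2: 3; order 3: 1; order 4: 1; order 6: 3; order 12: 1.
Total: 1 + 3 + 1 + 1 + 3 + 1 = 10.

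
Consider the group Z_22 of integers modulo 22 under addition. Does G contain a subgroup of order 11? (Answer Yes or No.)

11 | 22. A subgroup of order 11 is {0, 2, 4, 6, 8, 10, 12, 14, 16, 18, 20}.

Yes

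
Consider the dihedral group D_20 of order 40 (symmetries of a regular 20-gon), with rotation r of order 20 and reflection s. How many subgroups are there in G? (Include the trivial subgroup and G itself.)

48

|G| = 40, so by Lagrange every subgroup order divides 40. Divisors: 1, 2, 4, 5, 8, 10, 20, 40.
Subgroups by order — order 1: 1; order 2: 21; order 4: 11; order 5: 1; order 8: 5; order 10: 5; order 20: 3; order 40: 1.
Total: 1 + 21 + 11 + 1 + 5 + 5 + 3 + 1 = 48.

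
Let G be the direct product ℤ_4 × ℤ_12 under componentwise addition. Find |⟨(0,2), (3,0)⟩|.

|⟨(0,2)⟩| = 6 and |⟨(3,0)⟩| = 4, so |H| is a multiple of lcm(6, 4) = 12 and divides |G| = 48.
Closing under the operation: H = {(0,0), (0,2), (0,4), (0,6), (0,8), (0,10), (1,0), (1,2), (1,4), (1,6), (1,8), (1,10), (2,0), (2,2), (2,4), (2,6), (2,8), (2,10), (3,0), (3,2), (3,4), (3,6), (3,8), (3,10)}, so |H| = 24.

24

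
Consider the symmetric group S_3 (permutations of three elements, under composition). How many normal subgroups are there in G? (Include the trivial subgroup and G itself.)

G has 6 subgroups. Checking conjugation-invariance by order — order 1: 1/1 normal; order 2: 0/3 normal; order 3: 1/1 normal; order 6: 1/1 normal.
Total normal subgroups: 3.

3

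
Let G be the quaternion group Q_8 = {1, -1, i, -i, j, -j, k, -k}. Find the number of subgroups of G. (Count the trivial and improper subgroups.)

6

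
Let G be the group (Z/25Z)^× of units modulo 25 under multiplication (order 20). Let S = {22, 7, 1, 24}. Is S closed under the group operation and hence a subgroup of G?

7 ∈ S but its inverse 18 ∉ S, so S is not a subgroup.

No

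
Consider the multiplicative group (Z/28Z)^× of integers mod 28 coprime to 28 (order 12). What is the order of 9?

3

Compute successive powers of 9 mod 28: 9, 25, 1; 9^3 ≡ 1 (mod 28).
So |⟨9⟩| = 3.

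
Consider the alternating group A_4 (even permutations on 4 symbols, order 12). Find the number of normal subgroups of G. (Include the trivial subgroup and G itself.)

G has 10 subgroups. Checking conjugation-invariance by order — order 1: 1/1 normal; order 2: 0/3 normal; order 3: 0/4 normal; order 4: 1/1 normal; order 12: 1/1 normal.
Total normal subgroups: 3.

3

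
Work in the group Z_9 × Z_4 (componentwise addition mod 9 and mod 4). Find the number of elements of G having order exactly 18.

6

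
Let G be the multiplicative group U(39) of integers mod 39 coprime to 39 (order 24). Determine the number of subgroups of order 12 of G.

|G| = 24 and 12 | 24, so subgroups of order 12 are possible by Lagrange.
The subgroups of order 12 are: {1, 2, 4, 5, 8, 10, 11, 16, 20, 22, 25, 32}; {1, 4, 10, 14, 16, 17, 22, 23, 25, 29, 35, 38}; {1, 4, 7, 10, 16, 19, 22, 25, 28, 31, 34, 37}.
So G has 3 subgroups of order 12.

3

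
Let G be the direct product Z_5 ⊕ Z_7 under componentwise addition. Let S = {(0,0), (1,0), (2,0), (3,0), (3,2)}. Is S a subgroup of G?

No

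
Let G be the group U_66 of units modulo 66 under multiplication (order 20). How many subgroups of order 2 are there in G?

3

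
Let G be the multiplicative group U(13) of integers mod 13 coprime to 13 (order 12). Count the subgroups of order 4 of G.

1

|G| = 12 and 4 | 12, so subgroups of order 4 are possible by Lagrange.
The subgroups of order 4 are: {1, 5, 8, 12}.
So G has 1 subgroup of order 4.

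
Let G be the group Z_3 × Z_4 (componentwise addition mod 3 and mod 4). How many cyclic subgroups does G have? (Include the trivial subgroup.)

6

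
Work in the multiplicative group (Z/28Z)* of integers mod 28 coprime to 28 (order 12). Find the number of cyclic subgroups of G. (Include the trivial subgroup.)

Each element a generates a cyclic subgroup ⟨a⟩; distinct elements may generate the same one (a cyclic group of order d has φ(d) generators).
Cyclic subgroups by order — order 1: 1; order 2: 3; order 3: 1; order 6: 3.
Total: 8.

8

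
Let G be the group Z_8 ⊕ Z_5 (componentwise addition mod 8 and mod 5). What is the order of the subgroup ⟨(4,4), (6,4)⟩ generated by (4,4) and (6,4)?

|⟨(4,4)⟩| = 10 and |⟨(6,4)⟩| = 20, so |H| is a multiple of lcm(10, 20) = 20 and divides |G| = 40.
Closing under the operation: H = {(0,0), (0,1), (0,2), (0,3), (0,4), (2,0), (2,1), (2,2), (2,3), (2,4), (4,0), (4,1), (4,2), (4,3), (4,4), (6,0), (6,1), (6,2), (6,3), (6,4)}, so |H| = 20.

20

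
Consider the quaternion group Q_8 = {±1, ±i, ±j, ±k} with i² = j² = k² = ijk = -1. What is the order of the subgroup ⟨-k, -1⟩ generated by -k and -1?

4

|⟨-k⟩| = 4 and |⟨-1⟩| = 2, so |H| is a multiple of lcm(4, 2) = 4 and divides |G| = 8.
Closing under the operation: H = {1, -1, k, -k}, so |H| = 4.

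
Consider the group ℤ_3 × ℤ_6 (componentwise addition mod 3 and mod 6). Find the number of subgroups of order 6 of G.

4

|G| = 18 and 6 | 18, so subgroups of order 6 are possible by Lagrange.
The subgroups of order 6 are: {(0,0), (0,1), (0,2), (0,3), (0,4), (0,5)}; {(0,0), (0,3), (1,0), (1,3), (2,0), (2,3)}; {(0,0), (0,3), (1,1), (1,4), (2,2), (2,5)}; {(0,0), (0,3), (1,2), (1,5), (2,1), (2,4)}.
So G has 4 subgroups of order 6.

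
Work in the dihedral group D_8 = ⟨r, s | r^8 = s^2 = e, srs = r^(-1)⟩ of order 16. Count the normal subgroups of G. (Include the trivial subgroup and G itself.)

G has 19 subgroups. Checking conjugation-invariance by order — order 1: 1/1 normal; order 2: 1/9 normal; order 4: 1/5 normal; order 8: 3/3 normal; order 16: 1/1 normal.
Total normal subgroups: 7.

7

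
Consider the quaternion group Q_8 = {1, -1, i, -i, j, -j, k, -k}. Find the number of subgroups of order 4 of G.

|G| = 8 and 4 | 8, so subgroups of order 4 are possible by Lagrange.
The subgroups of order 4 are: {1, -1, i, -i}; {1, -1, j, -j}; {1, -1, k, -k}.
So G has 3 subgroups of order 4.

3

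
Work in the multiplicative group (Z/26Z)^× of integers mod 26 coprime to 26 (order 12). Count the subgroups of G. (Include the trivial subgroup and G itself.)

|G| = 12, so by Lagrange every subgroup order divides 12. Divisors: 1, 2, 3, 4, 6, 12.
Subgroups by order — order 1: 1; order 2: 1; order 3: 1; order 4: 1; order 6: 1; order 12: 1.
Total: 1 + 1 + 1 + 1 + 1 + 1 = 6.

6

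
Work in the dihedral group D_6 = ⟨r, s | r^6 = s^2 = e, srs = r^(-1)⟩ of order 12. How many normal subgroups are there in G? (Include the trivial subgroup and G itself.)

G has 16 subgroups. Checking conjugation-invariance by order — order 1: 1/1 normal; order 2: 1/7 normal; order 3: 1/1 normal; order 4: 0/3 normal; order 6: 3/3 normal; order 12: 1/1 normal.
Total normal subgroups: 7.

7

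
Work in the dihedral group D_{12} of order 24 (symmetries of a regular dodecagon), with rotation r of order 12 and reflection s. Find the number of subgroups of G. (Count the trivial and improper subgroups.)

34

|G| = 24, so by Lagrange every subgroup order divides 24. Divisors: 1, 2, 3, 4, 6, 8, 12, 24.
Subgroups by order — order 1: 1; order 2: 13; order 3: 1; order 4: 7; order 6: 5; order 8: 3; order 12: 3; order 24: 1.
Total: 1 + 13 + 1 + 7 + 5 + 3 + 3 + 1 = 34.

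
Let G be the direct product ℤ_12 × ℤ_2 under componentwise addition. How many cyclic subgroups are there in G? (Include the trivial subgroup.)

12

A cyclic subgroup of order d is generated by each of its φ(d) elements of order d, so the cyclic subgroups of order d number (#elements of order d)/φ(d).
Cyclic subgroups by order — order 1: 1; order 2: 3; order 3: 1; order 4: 2; order 6: 3; order 12: 2.
Total: 12.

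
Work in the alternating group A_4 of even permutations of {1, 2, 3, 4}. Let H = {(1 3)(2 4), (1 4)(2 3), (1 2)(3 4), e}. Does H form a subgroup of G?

|H| = 4 divides |G| = 12, consistent with Lagrange.
H contains the identity, every element's inverse is in H, and H is closed under ∘: it is a subgroup.

Yes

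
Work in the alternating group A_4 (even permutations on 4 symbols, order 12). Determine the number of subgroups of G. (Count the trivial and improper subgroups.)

|G| = 12, so by Lagrange every subgroup order divides 12. Divisors: 1, 2, 3, 4, 6, 12.
Subgroups by order — order 1: 1; order 2: 3; order 3: 4; order 4: 1; order 6: 0; order 12: 1.
Total: 1 + 3 + 4 + 1 + 0 + 1 = 10.

10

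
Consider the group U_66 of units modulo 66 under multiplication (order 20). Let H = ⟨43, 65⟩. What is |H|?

4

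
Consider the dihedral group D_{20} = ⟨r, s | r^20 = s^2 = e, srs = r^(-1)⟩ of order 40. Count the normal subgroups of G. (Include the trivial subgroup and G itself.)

9

G has 48 subgroups. Checking conjugation-invariance by order — order 1: 1/1 normal; order 2: 1/21 normal; order 4: 1/11 normal; order 5: 1/1 normal; order 8: 0/5 normal; order 10: 1/5 normal; order 20: 3/3 normal; order 40: 1/1 normal.
Total normal subgroups: 9.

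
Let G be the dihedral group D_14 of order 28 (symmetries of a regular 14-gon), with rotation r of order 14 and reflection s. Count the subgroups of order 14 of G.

|G| = 28 and 14 | 28, so subgroups of order 14 are possible by Lagrange.
The subgroups of order 14 are: {e, r, r^2, r^3, r^4, r^5, r^6, r^7, r^8, r^9, r^10, r^11, r^12, r^13}; {e, r^2, r^4, r^6, r^8, r^10, r^12, s, r^2s, r^4s, r^6s, r^8s, r^10s, r^12s}; {e, r^2, r^4, r^6, r^8, r^10, r^12, rs, r^3s, r^5s, r^7s, r^9s, r^11s, r^13s}.
So G has 3 subgroups of order 14.

3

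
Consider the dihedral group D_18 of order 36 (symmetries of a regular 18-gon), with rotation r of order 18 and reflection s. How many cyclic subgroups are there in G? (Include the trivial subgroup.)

24

Each element a generates a cyclic subgroup ⟨a⟩; distinct elements may generate the same one (a cyclic group of order d has φ(d) generators).
Cyclic subgroups by order — order 1: 1; order 2: 19; order 3: 1; order 6: 1; order 9: 1; order 18: 1.
Total: 24.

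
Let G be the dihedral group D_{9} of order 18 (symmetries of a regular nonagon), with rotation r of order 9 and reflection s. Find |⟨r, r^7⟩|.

9

|⟨r⟩| = 9 and |⟨r^7⟩| = 9, so |H| is a multiple of lcm(9, 9) = 9 and divides |G| = 18.
Closing under the operation: H = {e, r, r^2, r^3, r^4, r^5, r^6, r^7, r^8}, so |H| = 9.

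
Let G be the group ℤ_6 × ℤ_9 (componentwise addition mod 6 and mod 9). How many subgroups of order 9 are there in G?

4

|G| = 54 and 9 | 54, so subgroups of order 9 are possible by Lagrange.
The subgroups of order 9 are: {(0,0), (0,1), (0,2), (0,3), (0,4), (0,5), (0,6), (0,7), (0,8)}; {(0,0), (0,3), (0,6), (2,0), (2,3), (2,6), (4,0), (4,3), (4,6)}; {(0,0), (0,3), (0,6), (2,1), (2,4), (2,7), (4,2), (4,5), (4,8)}; {(0,0), (0,3), (0,6), (2,2), (2,5), (2,8), (4,1), (4,4), (4,7)}.
So G has 4 subgroups of order 9.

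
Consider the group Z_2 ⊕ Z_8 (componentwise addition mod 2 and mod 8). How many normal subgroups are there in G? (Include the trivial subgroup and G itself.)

11

G is abelian, so every subgroup is normal.
G has 11 subgroups in total, hence 11 normal subgroups.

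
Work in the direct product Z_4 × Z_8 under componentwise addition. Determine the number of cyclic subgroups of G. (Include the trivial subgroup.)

Group the elements of G by the cyclic subgroup they generate; each cyclic subgroup of order d accounts for φ(d) elements.
Cyclic subgroups by order — order 1: 1; order 2: 3; order 4: 6; order 8: 4.
Total: 14.

14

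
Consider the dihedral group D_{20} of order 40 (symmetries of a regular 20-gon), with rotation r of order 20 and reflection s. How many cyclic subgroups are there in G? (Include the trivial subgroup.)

26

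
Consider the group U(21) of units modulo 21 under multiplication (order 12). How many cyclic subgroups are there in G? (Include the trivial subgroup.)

8

Each element a generates a cyclic subgroup ⟨a⟩; distinct elements may generate the same one (a cyclic group of order d has φ(d) generators).
Cyclic subgroups by order — order 1: 1; order 2: 3; order 3: 1; order 6: 3.
Total: 8.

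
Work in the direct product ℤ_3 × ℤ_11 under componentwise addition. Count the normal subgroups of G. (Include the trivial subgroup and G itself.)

4

G is abelian, so every subgroup is normal.
G has 4 subgroups in total, hence 4 normal subgroups.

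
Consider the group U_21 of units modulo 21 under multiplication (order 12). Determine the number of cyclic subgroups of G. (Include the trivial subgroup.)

Each element a generates a cyclic subgroup ⟨a⟩; distinct elements may generate the same one (a cyclic group of order d has φ(d) generators).
Cyclic subgroups by order — order 1: 1; order 2: 3; order 3: 1; order 6: 3.
Total: 8.

8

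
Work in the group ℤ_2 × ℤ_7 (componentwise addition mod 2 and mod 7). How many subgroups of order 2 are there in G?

|G| = 14 and 2 | 14, so subgroups of order 2 are possible by Lagrange.
The subgroups of order 2 are: {(0,0), (1,0)}.
So G has 1 subgroup of order 2.

1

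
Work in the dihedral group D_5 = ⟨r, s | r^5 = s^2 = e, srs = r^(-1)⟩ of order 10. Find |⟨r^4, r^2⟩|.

5

|⟨r^4⟩| = 5 and |⟨r^2⟩| = 5, so |H| is a multiple of lcm(5, 5) = 5 and divides |G| = 10.
Closing under the operation: H = {e, r, r^2, r^3, r^4}, so |H| = 5.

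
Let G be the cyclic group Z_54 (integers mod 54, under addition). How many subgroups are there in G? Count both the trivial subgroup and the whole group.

Subgroups of the cyclic group Z_54 correspond bijectively to divisors of 54.
Divisors of 54: 1, 2, 3, 6, 9, 18, 27, 54.
So Z_54 has 8 subgroups.

8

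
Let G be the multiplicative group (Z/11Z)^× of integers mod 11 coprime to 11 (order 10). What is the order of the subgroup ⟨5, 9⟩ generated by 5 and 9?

5

|⟨5⟩| = 5 and |⟨9⟩| = 5, so |H| is a multiple of lcm(5, 5) = 5 and divides |G| = 10.
Closing under the operation: H = {1, 3, 4, 5, 9}, so |H| = 5.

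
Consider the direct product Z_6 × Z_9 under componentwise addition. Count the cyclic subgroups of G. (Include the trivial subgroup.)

16

Each element a generates a cyclic subgroup ⟨a⟩; distinct elements may generate the same one (a cyclic group of order d has φ(d) generators).
Cyclic subgroups by order — order 1: 1; order 2: 1; order 3: 4; order 6: 4; order 9: 3; order 18: 3.
Total: 16.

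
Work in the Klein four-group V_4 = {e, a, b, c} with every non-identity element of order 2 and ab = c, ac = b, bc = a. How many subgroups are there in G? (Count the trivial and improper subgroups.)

5

|G| = 4, so by Lagrange every subgroup order divides 4. Divisors: 1, 2, 4.
Subgroups by order — order 1: 1; order 2: 3; order 4: 1.
Total: 1 + 3 + 1 = 5.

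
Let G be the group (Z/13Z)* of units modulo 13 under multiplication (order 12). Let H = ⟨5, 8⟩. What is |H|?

|⟨5⟩| = 4 and |⟨8⟩| = 4, so |H| is a multiple of lcm(4, 4) = 4 and divides |G| = 12.
Closing under the operation: H = {1, 5, 8, 12}, so |H| = 4.

4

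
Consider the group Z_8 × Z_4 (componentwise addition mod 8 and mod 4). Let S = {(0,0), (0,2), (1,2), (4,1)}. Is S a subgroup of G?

No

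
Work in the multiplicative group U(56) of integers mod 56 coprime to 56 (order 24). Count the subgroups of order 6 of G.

7

|G| = 24 and 6 | 24, so subgroups of order 6 are possible by Lagrange.
The subgroups of order 6 are: {1, 9, 11, 25, 43, 51}; {1, 5, 9, 13, 25, 45}; {1, 9, 15, 23, 25, 39}; {1, 9, 17, 25, 33, 41}; … (7 in all).
So G has 7 subgroups of order 6.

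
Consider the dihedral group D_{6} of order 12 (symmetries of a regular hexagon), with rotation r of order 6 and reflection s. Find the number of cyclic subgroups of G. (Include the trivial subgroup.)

Each element a generates a cyclic subgroup ⟨a⟩; distinct elements may generate the same one (a cyclic group of order d has φ(d) generators).
Cyclic subgroups by order — order 1: 1; order 2: 7; order 3: 1; order 6: 1.
Total: 10.

10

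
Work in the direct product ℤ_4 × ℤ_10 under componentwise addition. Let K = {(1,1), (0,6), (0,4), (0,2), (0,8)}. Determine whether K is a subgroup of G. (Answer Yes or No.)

No

The identity (0,0) ∉ K, so K is not a subgroup.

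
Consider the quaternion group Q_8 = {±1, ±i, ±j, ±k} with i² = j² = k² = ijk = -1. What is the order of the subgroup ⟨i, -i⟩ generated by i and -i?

|⟨i⟩| = 4 and |⟨-i⟩| = 4, so |H| is a multiple of lcm(4, 4) = 4 and divides |G| = 8.
Closing under the operation: H = {1, -1, i, -i}, so |H| = 4.

4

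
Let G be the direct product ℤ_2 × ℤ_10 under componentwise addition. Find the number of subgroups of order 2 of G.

3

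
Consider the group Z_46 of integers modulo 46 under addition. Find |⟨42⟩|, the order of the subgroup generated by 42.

23

In Z_46, the order of an element a is n/gcd(a, n).
gcd(42, 46) = 2, so |⟨42⟩| = 46/2 = 23.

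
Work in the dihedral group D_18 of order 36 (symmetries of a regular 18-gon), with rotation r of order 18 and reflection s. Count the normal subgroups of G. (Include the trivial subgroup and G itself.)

9

G has 45 subgroups. Checking conjugation-invariance by order — order 1: 1/1 normal; order 2: 1/19 normal; order 3: 1/1 normal; order 4: 0/9 normal; order 6: 1/7 normal; order 9: 1/1 normal; order 12: 0/3 normal; order 18: 3/3 normal; order 36: 1/1 normal.
Total normal subgroups: 9.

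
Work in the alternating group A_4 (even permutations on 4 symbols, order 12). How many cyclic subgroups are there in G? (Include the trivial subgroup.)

8

Each element a generates a cyclic subgroup ⟨a⟩; distinct elements may generate the same one (a cyclic group of order d has φ(d) generators).
Cyclic subgroups by order — order 1: 1; order 2: 3; order 3: 4.
Total: 8.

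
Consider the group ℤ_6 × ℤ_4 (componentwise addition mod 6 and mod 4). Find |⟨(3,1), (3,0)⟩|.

|⟨(3,1)⟩| = 4 and |⟨(3,0)⟩| = 2, so |H| is a multiple of lcm(4, 2) = 4 and divides |G| = 24.
Closing under the operation: H = {(0,0), (0,1), (0,2), (0,3), (3,0), (3,1), (3,2), (3,3)}, so |H| = 8.

8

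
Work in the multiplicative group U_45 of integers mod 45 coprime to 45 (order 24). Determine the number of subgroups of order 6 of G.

3

|G| = 24 and 6 | 24, so subgroups of order 6 are possible by Lagrange.
The subgroups of order 6 are: {1, 11, 16, 26, 31, 41}; {1, 14, 16, 29, 31, 44}; {1, 4, 16, 19, 31, 34}.
So G has 3 subgroups of order 6.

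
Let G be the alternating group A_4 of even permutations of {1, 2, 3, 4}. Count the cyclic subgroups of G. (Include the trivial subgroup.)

8

Group the elements of G by the cyclic subgroup they generate; each cyclic subgroup of order d accounts for φ(d) elements.
Cyclic subgroups by order — order 1: 1; order 2: 3; order 3: 4.
Total: 8.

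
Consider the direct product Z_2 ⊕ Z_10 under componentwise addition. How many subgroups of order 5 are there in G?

|G| = 20 and 5 | 20, so subgroups of order 5 are possible by Lagrange.
The subgroups of order 5 are: {(0,0), (0,2), (0,4), (0,6), (0,8)}.
So G has 1 subgroup of order 5.

1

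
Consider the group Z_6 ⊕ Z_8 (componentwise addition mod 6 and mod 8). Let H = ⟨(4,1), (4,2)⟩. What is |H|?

|⟨(4,1)⟩| = 24 and |⟨(4,2)⟩| = 12, so |H| is a multiple of lcm(24, 12) = 24 and divides |G| = 48.
Closing under the operation: H = {(0,0), (0,1), (0,2), (0,3), (0,4), (0,5), (0,6), (0,7), (2,0), (2,1), (2,2), (2,3), (2,4), (2,5), (2,6), (2,7), (4,0), (4,1), (4,2), (4,3), (4,4), (4,5), (4,6), (4,7)}, so |H| = 24.

24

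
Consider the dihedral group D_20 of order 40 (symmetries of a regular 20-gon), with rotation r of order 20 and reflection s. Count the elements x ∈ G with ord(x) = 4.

The elements of order 4 are: r^5, r^15.
That's 2.

2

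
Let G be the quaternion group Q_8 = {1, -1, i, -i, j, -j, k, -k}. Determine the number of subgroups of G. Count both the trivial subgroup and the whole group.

|G| = 8, so by Lagrange every subgroup order divides 8. Divisors: 1, 2, 4, 8.
Subgroups by order — order 1: 1; order 2: 1; order 4: 3; order 8: 1.
Total: 1 + 1 + 3 + 1 = 6.

6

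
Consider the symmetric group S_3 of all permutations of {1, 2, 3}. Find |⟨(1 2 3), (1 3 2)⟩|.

3

|⟨(1 2 3)⟩| = 3 and |⟨(1 3 2)⟩| = 3, so |H| is a multiple of lcm(3, 3) = 3 and divides |G| = 6.
Closing under the operation: H = {e, (1 2 3), (1 3 2)}, so |H| = 3.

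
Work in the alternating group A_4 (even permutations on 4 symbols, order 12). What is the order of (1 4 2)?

3

Computing powers of (1 4 2): the smallest k with ((1 4 2))^k = e is k = 3.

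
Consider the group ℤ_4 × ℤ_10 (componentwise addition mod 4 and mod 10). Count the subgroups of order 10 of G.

3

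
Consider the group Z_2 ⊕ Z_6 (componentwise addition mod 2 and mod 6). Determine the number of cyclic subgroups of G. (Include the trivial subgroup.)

A cyclic subgroup of order d is generated by each of its φ(d) elements of order d, so the cyclic subgroups of order d number (#elements of order d)/φ(d).
Cyclic subgroups by order — order 1: 1; order 2: 3; order 3: 1; order 6: 3.
Total: 8.

8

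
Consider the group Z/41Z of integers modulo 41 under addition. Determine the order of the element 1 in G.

In Z/41Z, the order of an element a is n/gcd(a, n).
gcd(1, 41) = 1, so |⟨1⟩| = 41/1 = 41.

41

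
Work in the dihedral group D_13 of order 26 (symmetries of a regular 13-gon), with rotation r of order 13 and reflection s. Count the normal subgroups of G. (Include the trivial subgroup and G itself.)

G has 16 subgroups. Checking conjugation-invariance by order — order 1: 1/1 normal; order 2: 0/13 normal; order 13: 1/1 normal; order 26: 1/1 normal.
Total normal subgroups: 3.

3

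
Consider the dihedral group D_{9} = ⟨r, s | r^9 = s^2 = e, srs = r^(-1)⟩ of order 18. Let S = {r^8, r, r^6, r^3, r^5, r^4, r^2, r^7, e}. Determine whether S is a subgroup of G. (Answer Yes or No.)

Yes

|S| = 9 divides |G| = 18, consistent with Lagrange.
S contains the identity, every element's inverse is in S, and S is closed under ·: it is a subgroup.
In fact S = ⟨r^4⟩.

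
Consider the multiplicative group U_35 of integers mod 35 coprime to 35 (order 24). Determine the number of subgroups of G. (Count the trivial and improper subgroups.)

16

|G| = 24, so by Lagrange every subgroup order divides 24. Divisors: 1, 2, 3, 4, 6, 8, 12, 24.
Subgroups by order — order 1: 1; order 2: 3; order 3: 1; order 4: 3; order 6: 3; order 8: 1; order 12: 3; order 24: 1.
Total: 1 + 3 + 1 + 3 + 3 + 1 + 3 + 1 = 16.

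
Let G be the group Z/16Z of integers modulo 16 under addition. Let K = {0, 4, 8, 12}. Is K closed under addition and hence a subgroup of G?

Yes

|K| = 4 divides |G| = 16, consistent with Lagrange.
K contains the identity, every element's inverse is in K, and K is closed under +: it is a subgroup.
In fact K = ⟨4⟩.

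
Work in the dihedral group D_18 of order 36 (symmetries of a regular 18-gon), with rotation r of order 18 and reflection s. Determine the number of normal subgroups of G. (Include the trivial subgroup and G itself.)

9

G has 45 subgroups. Checking conjugation-invariance by order — order 1: 1/1 normal; order 2: 1/19 normal; order 3: 1/1 normal; order 4: 0/9 normal; order 6: 1/7 normal; order 9: 1/1 normal; order 12: 0/3 normal; order 18: 3/3 normal; order 36: 1/1 normal.
Total normal subgroups: 9.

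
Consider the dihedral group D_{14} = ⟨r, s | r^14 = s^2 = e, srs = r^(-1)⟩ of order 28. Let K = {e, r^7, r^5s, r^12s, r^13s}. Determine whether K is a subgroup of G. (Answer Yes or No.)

No

|K| = 5 does not divide |G| = 28, so by Lagrange K is not a subgroup.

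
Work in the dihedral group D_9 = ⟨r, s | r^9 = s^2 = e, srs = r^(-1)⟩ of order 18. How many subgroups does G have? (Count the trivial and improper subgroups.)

16

|G| = 18, so by Lagrange every subgroup order divides 18. Divisors: 1, 2, 3, 6, 9, 18.
Subgroups by order — order 1: 1; order 2: 9; order 3: 1; order 6: 3; order 9: 1; order 18: 1.
Total: 1 + 9 + 1 + 3 + 1 + 1 = 16.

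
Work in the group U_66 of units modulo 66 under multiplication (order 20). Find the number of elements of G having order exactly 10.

12

Enumerating element orders in G gives 12 elements of order 10.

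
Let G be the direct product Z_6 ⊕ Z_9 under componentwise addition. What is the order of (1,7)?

18

The order of (1,7) in Z_6 × Z_9 is lcm(ord(1) in Z_6, ord(7) in Z_9).
ord(1) = 6 and ord(7) = 9, so |⟨(1,7)⟩| = lcm(6, 9) = 18.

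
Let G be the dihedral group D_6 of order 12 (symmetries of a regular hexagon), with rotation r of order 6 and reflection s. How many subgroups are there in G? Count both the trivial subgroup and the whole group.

16

|G| = 12, so by Lagrange every subgroup order divides 12. Divisors: 1, 2, 3, 4, 6, 12.
Subgroups by order — order 1: 1; order 2: 7; order 3: 1; order 4: 3; order 6: 3; order 12: 1.
Total: 1 + 7 + 1 + 3 + 3 + 1 = 16.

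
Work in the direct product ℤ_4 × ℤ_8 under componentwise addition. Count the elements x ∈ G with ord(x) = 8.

16

An element (a,b) has order lcm(ord(a), ord(b)); count pairs with lcm equal to 8.
Enumerating gives 16 such elements.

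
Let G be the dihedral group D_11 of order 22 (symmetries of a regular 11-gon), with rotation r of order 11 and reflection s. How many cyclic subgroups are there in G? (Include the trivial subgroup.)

13

Each element a generates a cyclic subgroup ⟨a⟩; distinct elements may generate the same one (a cyclic group of order d has φ(d) generators).
Cyclic subgroups by order — order 1: 1; order 2: 11; order 11: 1.
Total: 13.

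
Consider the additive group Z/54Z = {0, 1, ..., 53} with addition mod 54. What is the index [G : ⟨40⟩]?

2

|⟨40⟩| = 27 and |G| = 54.
By Lagrange, [G : H] = |G|/|H| = 54/27 = 2.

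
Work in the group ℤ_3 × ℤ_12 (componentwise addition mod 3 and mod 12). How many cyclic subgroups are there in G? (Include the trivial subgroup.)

15

A cyclic subgroup of order d is generated by each of its φ(d) elements of order d, so the cyclic subgroups of order d number (#elements of order d)/φ(d).
Cyclic subgroups by order — order 1: 1; order 2: 1; order 3: 4; order 4: 1; order 6: 4; order 12: 4.
Total: 15.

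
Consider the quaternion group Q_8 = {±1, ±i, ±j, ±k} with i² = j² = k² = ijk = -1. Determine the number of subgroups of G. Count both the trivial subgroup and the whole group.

|G| = 8, so by Lagrange every subgroup order divides 8. Divisors: 1, 2, 4, 8.
Subgroups by order — order 1: 1; order 2: 1; order 4: 3; order 8: 1.
Total: 1 + 1 + 3 + 1 = 6.

6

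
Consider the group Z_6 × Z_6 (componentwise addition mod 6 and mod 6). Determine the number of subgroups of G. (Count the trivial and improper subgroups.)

30

|G| = 36, so by Lagrange every subgroup order divides 36. Divisors: 1, 2, 3, 4, 6, 9, 12, 18, 36.
Subgroups by order — order 1: 1; order 2: 3; order 3: 4; order 4: 1; order 6: 12; order 9: 1; order 12: 4; order 18: 3; order 36: 1.
Total: 1 + 3 + 4 + 1 + 12 + 1 + 4 + 3 + 1 = 30.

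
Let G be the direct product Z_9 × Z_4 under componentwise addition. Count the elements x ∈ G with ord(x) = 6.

An element (a,b) has order lcm(ord(a), ord(b)); count pairs with lcm equal to 6.
Enumerating gives 2 such elements.

2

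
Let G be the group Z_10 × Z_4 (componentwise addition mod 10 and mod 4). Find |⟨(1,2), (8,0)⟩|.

10

|⟨(1,2)⟩| = 10 and |⟨(8,0)⟩| = 5, so |H| is a multiple of lcm(10, 5) = 10 and divides |G| = 40.
Closing under the operation: H = {(0,0), (1,2), (2,0), (3,2), (4,0), (5,2), (6,0), (7,2), (8,0), (9,2)}, so |H| = 10.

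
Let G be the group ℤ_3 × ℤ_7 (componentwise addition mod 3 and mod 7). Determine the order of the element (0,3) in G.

7

The order of (0,3) in Z_3 × Z_7 is lcm(ord(0) in Z_3, ord(3) in Z_7).
ord(0) = 1 and ord(3) = 7, so |⟨(0,3)⟩| = lcm(1, 7) = 7.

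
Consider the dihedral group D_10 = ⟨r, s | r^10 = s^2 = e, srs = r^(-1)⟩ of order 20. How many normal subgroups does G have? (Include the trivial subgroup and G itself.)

G has 22 subgroups. Checking conjugation-invariance by order — order 1: 1/1 normal; order 2: 1/11 normal; order 4: 0/5 normal; order 5: 1/1 normal; order 10: 3/3 normal; order 20: 1/1 normal.
Total normal subgroups: 7.

7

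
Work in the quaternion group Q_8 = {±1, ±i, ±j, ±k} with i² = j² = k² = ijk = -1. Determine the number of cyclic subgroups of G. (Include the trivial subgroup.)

5

Each element a generates a cyclic subgroup ⟨a⟩; distinct elements may generate the same one (a cyclic group of order d has φ(d) generators).
Cyclic subgroups by order — order 1: 1; order 2: 1; order 4: 3.
Total: 5.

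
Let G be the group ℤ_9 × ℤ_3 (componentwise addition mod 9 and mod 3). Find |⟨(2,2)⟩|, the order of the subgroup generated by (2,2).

The order of (2,2) in Z_9 × Z_3 is lcm(ord(2) in Z_9, ord(2) in Z_3).
ord(2) = 9 and ord(2) = 3, so |⟨(2,2)⟩| = lcm(9, 3) = 9.

9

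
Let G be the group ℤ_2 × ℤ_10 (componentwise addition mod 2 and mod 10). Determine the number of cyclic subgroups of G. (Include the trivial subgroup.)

8

A cyclic subgroup of order d is generated by each of its φ(d) elements of order d, so the cyclic subgroups of order d number (#elements of order d)/φ(d).
Cyclic subgroups by order — order 1: 1; order 2: 3; order 5: 1; order 10: 3.
Total: 8.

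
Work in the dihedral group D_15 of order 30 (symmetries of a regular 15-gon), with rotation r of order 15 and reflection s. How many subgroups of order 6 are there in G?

|G| = 30 and 6 | 30, so subgroups of order 6 are possible by Lagrange.
The subgroups of order 6 are: {e, r^5, r^10, s, r^5s, r^10s}; {e, r^5, r^10, rs, r^6s, r^11s}; {e, r^5, r^10, r^2s, r^7s, r^12s}; {e, r^5, r^10, r^3s, r^8s, r^13s}; … (5 in all).
So G has 5 subgroups of order 6.

5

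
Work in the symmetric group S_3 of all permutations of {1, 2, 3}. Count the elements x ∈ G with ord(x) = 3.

2

The elements of order 3 are: (1 2 3), (1 3 2).
That's 2.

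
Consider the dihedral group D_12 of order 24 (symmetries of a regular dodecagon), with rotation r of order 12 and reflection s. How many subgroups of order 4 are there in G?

|G| = 24 and 4 | 24, so subgroups of order 4 are possible by Lagrange.
The subgroups of order 4 are: {e, r^6, r^4s, r^10s}; {e, r^6, r^5s, r^11s}; {e, r^6, r^2s, r^8s}; {e, r^3, r^6, r^9}; … (7 in all).
So G has 7 subgroups of order 4.

7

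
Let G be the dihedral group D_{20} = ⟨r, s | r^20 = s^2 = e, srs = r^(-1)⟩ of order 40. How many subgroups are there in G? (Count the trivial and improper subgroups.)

48

|G| = 40, so by Lagrange every subgroup order divides 40. Divisors: 1, 2, 4, 5, 8, 10, 20, 40.
Subgroups by order — order 1: 1; order 2: 21; order 4: 11; order 5: 1; order 8: 5; order 10: 5; order 20: 3; order 40: 1.
Total: 1 + 21 + 11 + 1 + 5 + 5 + 3 + 1 = 48.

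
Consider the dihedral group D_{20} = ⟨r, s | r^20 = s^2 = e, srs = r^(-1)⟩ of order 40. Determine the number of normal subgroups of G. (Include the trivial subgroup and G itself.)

9

G has 48 subgroups. Checking conjugation-invariance by order — order 1: 1/1 normal; order 2: 1/21 normal; order 4: 1/11 normal; order 5: 1/1 normal; order 8: 0/5 normal; order 10: 1/5 normal; order 20: 3/3 normal; order 40: 1/1 normal.
Total normal subgroups: 9.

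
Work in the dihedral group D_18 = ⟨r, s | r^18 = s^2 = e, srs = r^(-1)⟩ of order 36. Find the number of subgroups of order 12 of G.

3

|G| = 36 and 12 | 36, so subgroups of order 12 are possible by Lagrange.
The subgroups of order 12 are: {e, r^3, r^6, r^9, r^12, r^15, rs, r^4s, r^7s, r^10s, r^13s, r^16s}; {e, r^3, r^6, r^9, r^12, r^15, r^2s, r^5s, r^8s, r^11s, r^14s, r^17s}; {e, r^3, r^6, r^9, r^12, r^15, s, r^3s, r^6s, r^9s, r^12s, r^15s}.
So G has 3 subgroups of order 12.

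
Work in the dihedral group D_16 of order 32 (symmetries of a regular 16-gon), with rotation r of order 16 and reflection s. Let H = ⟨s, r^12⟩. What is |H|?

8

|⟨s⟩| = 2 and |⟨r^12⟩| = 4, so |H| is a multiple of lcm(2, 4) = 4 and divides |G| = 32.
Closing under the operation: H = {e, r^4, r^8, r^12, s, r^4s, r^8s, r^12s}, so |H| = 8.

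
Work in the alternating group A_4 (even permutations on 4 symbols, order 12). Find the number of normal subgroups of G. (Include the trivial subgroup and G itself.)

3

G has 10 subgroups. Checking conjugation-invariance by order — order 1: 1/1 normal; order 2: 0/3 normal; order 3: 0/4 normal; order 4: 1/1 normal; order 12: 1/1 normal.
Total normal subgroups: 3.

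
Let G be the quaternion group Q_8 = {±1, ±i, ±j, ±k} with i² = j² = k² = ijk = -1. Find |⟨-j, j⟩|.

4

|⟨-j⟩| = 4 and |⟨j⟩| = 4, so |H| is a multiple of lcm(4, 4) = 4 and divides |G| = 8.
Closing under the operation: H = {1, -1, j, -j}, so |H| = 4.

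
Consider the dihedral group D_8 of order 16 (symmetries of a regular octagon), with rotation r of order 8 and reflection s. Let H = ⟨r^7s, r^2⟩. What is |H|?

8

|⟨r^7s⟩| = 2 and |⟨r^2⟩| = 4, so |H| is a multiple of lcm(2, 4) = 4 and divides |G| = 16.
Closing under the operation: H = {e, r^2, r^4, r^6, rs, r^3s, r^5s, r^7s}, so |H| = 8.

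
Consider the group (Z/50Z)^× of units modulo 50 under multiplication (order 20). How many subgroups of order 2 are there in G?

1

|G| = 20 and 2 | 20, so subgroups of order 2 are possible by Lagrange.
The subgroups of order 2 are: {1, 49}.
So G has 1 subgroup of order 2.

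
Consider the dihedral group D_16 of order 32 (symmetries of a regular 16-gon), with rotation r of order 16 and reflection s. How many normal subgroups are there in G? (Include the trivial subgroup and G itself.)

8

G has 36 subgroups. Checking conjugation-invariance by order — order 1: 1/1 normal; order 2: 1/17 normal; order 4: 1/9 normal; order 8: 1/5 normal; order 16: 3/3 normal; order 32: 1/1 normal.
Total normal subgroups: 8.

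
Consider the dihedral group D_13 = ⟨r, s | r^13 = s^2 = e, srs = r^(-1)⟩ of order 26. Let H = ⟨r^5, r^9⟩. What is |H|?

|⟨r^5⟩| = 13 and |⟨r^9⟩| = 13, so |H| is a multiple of lcm(13, 13) = 13 and divides |G| = 26.
Closing under the operation: H = {e, r, r^2, r^3, r^4, r^5, r^6, r^7, r^8, r^9, r^10, r^11, r^12}, so |H| = 13.

13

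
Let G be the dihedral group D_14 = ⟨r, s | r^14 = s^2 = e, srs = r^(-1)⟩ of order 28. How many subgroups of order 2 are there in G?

15

|G| = 28 and 2 | 28, so subgroups of order 2 are possible by Lagrange.
The subgroups of order 2 are: {e, r^10s}; {e, r^11s}; {e, r^12s}; {e, r^13s}; … (15 in all).
So G has 15 subgroups of order 2.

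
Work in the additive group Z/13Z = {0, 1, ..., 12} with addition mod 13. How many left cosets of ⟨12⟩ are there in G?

1

|⟨12⟩| = 13 and |G| = 13.
By Lagrange, [G : H] = |G|/|H| = 13/13 = 1.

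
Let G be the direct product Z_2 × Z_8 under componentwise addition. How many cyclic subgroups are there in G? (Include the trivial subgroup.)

8

Each element a generates a cyclic subgroup ⟨a⟩; distinct elements may generate the same one (a cyclic group of order d has φ(d) generators).
Cyclic subgroups by order — order 1: 1; order 2: 3; order 4: 2; order 8: 2.
Total: 8.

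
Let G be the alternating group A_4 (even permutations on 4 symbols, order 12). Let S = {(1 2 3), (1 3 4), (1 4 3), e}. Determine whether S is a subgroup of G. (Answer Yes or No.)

(1 2 3) ∈ S but its inverse (1 3 2) ∉ S, so S is not a subgroup.

No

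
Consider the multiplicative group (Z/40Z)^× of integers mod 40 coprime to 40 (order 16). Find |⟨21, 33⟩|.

8

|⟨21⟩| = 2 and |⟨33⟩| = 4, so |H| is a multiple of lcm(2, 4) = 4 and divides |G| = 16.
Closing under the operation: H = {1, 9, 13, 17, 21, 29, 33, 37}, so |H| = 8.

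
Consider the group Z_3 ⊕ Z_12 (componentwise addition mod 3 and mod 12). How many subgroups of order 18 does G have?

|G| = 36 and 18 | 36, so subgroups of order 18 are possible by Lagrange.
The subgroups of order 18 are: {(0,0), (0,2), (0,4), (0,6), (0,8), (0,10), (1,0), (1,2), (1,4), (1,6), (1,8), (1,10), (2,0), (2,2), (2,4), (2,6), (2,8), (2,10)}.
So G has 1 subgroup of order 18.

1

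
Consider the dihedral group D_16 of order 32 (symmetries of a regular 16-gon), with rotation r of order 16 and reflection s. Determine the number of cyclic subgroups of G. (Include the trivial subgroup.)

A cyclic subgroup of order d is generated by each of its φ(d) elements of order d, so the cyclic subgroups of order d number (#elements of order d)/φ(d).
Cyclic subgroups by order — order 1: 1; order 2: 17; order 4: 1; order 8: 1; order 16: 1.
Total: 21.

21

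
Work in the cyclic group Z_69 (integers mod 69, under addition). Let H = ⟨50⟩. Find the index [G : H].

1

|⟨50⟩| = 69 and |G| = 69.
By Lagrange, [G : H] = |G|/|H| = 69/69 = 1.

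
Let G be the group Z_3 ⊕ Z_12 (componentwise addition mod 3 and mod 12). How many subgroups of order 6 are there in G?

4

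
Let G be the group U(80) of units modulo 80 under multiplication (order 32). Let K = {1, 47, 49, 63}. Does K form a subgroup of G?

|K| = 4 divides |G| = 32, consistent with Lagrange.
K contains the identity, every element's inverse is in K, and K is closed under ·: it is a subgroup.
In fact K = ⟨63⟩.

Yes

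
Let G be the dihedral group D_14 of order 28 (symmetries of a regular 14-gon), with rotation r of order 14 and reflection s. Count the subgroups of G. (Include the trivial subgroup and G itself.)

|G| = 28, so by Lagrange every subgroup order divides 28. Divisors: 1, 2, 4, 7, 14, 28.
Subgroups by order — order 1: 1; order 2: 15; order 4: 7; order 7: 1; order 14: 3; order 28: 1.
Total: 1 + 15 + 7 + 1 + 3 + 1 = 28.

28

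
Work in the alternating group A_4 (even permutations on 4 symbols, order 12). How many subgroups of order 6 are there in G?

|G| = 12 and 6 | 12, so subgroups of order 6 are possible by Lagrange.
Checking all subgroups of G, none has order 6.
So G has 0 subgroups of order 6.

0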